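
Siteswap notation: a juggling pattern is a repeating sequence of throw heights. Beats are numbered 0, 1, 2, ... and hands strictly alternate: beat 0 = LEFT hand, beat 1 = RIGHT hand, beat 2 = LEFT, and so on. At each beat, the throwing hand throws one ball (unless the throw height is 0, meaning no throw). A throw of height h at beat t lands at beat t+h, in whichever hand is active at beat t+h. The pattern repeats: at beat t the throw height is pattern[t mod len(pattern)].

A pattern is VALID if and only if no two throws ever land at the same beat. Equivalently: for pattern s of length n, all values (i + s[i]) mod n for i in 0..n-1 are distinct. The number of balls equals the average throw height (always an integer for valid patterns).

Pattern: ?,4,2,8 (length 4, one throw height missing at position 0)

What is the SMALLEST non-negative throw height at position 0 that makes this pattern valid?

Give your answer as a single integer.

i=0: s[i]=? (unknown)
i=1: (1 + 4) mod 4 = 1
i=2: (2 + 2) mod 4 = 0
i=3: (3 + 8) mod 4 = 3
Known residues: [0, 1, 3]; need a permutation of 0..3, so missing residue r = 2
Need (0 + s) mod 4 = 2; smallest s = (2 - 0) mod 4 = 2

Answer: 2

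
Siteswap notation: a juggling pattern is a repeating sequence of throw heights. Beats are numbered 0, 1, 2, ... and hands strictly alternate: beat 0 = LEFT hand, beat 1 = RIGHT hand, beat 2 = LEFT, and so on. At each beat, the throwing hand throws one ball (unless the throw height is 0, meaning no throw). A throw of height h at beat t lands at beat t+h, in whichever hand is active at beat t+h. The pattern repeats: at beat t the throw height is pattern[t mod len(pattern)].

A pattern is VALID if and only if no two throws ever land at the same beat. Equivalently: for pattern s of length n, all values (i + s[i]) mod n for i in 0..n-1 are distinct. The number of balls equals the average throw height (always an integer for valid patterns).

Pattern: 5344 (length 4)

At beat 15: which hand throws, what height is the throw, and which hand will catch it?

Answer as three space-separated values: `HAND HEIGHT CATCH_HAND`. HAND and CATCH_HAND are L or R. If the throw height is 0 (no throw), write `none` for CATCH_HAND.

Beat 15: 15 mod 2 = 1, so hand = R
Throw height = pattern[15 mod 4] = pattern[3] = 4
Lands at beat 15+4=19, 19 mod 2 = 1, so catch hand = R

Answer: R 4 R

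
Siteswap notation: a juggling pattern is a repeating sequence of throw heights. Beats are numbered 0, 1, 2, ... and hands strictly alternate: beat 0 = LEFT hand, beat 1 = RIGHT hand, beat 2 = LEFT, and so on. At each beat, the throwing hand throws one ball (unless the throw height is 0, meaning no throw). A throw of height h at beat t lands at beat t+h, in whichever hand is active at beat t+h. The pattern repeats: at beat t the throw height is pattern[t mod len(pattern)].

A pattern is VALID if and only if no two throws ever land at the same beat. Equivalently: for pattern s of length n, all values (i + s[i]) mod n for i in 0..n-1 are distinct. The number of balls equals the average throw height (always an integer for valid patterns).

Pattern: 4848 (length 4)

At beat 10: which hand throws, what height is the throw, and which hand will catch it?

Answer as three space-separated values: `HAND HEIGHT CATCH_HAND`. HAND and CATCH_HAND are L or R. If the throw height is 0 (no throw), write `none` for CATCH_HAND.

Answer: L 4 L

Derivation:
Beat 10: 10 mod 2 = 0, so hand = L
Throw height = pattern[10 mod 4] = pattern[2] = 4
Lands at beat 10+4=14, 14 mod 2 = 0, so catch hand = L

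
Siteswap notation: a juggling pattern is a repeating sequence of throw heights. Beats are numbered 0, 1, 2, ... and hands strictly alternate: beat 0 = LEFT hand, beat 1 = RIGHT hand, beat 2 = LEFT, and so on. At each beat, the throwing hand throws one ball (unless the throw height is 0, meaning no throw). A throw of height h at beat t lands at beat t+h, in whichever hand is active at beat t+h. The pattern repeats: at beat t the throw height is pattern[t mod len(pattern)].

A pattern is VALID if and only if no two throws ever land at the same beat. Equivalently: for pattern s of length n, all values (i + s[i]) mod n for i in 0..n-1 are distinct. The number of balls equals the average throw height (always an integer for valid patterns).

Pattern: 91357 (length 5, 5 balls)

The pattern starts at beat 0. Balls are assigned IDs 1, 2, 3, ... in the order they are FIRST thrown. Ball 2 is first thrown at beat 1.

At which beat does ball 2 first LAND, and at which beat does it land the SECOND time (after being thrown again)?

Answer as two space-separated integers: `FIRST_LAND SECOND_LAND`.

Answer: 2 5

Derivation:
Beat 0 (L): throw ball1 h=9 -> lands@9:R; in-air after throw: [b1@9:R]
Beat 1 (R): throw ball2 h=1 -> lands@2:L; in-air after throw: [b2@2:L b1@9:R]
Beat 2 (L): throw ball2 h=3 -> lands@5:R; in-air after throw: [b2@5:R b1@9:R]
Beat 3 (R): throw ball3 h=5 -> lands@8:L; in-air after throw: [b2@5:R b3@8:L b1@9:R]
Beat 4 (L): throw ball4 h=7 -> lands@11:R; in-air after throw: [b2@5:R b3@8:L b1@9:R b4@11:R]
Beat 5 (R): throw ball2 h=9 -> lands@14:L; in-air after throw: [b3@8:L b1@9:R b4@11:R b2@14:L]
Ball 2: thrown@1 h=1 -> first land @2; rethrown@2 h=3 -> second land @5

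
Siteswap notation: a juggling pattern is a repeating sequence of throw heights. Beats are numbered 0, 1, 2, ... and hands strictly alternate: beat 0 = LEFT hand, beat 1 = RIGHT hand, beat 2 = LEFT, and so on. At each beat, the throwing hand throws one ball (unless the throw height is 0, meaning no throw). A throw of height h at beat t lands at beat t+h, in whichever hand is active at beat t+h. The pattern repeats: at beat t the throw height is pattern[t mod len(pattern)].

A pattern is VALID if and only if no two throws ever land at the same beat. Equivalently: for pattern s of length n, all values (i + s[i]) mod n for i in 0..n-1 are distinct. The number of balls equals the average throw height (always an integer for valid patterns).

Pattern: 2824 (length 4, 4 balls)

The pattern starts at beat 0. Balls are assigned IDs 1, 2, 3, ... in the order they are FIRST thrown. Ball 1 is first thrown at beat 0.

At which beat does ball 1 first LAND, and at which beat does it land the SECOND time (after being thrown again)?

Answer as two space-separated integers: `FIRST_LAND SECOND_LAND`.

Beat 0 (L): throw ball1 h=2 -> lands@2:L; in-air after throw: [b1@2:L]
Beat 1 (R): throw ball2 h=8 -> lands@9:R; in-air after throw: [b1@2:L b2@9:R]
Beat 2 (L): throw ball1 h=2 -> lands@4:L; in-air after throw: [b1@4:L b2@9:R]
Beat 3 (R): throw ball3 h=4 -> lands@7:R; in-air after throw: [b1@4:L b3@7:R b2@9:R]
Beat 4 (L): throw ball1 h=2 -> lands@6:L; in-air after throw: [b1@6:L b3@7:R b2@9:R]
Ball 1: thrown@0 h=2 -> first land @2; rethrown@2 h=2 -> second land @4

Answer: 2 4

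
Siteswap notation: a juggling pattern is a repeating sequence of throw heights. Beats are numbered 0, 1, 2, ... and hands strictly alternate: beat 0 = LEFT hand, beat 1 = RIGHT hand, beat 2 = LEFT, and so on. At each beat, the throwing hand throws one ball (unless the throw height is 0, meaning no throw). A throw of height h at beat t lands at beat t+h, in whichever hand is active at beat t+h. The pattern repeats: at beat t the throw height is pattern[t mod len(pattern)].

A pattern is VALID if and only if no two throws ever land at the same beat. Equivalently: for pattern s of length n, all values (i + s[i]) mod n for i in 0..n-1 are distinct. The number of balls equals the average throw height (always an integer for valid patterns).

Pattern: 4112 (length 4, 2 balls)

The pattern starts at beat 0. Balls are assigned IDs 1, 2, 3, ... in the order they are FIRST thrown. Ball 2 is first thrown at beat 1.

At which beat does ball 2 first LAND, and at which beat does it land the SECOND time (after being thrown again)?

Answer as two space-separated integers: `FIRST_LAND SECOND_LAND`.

Answer: 2 3

Derivation:
Beat 0 (L): throw ball1 h=4 -> lands@4:L; in-air after throw: [b1@4:L]
Beat 1 (R): throw ball2 h=1 -> lands@2:L; in-air after throw: [b2@2:L b1@4:L]
Beat 2 (L): throw ball2 h=1 -> lands@3:R; in-air after throw: [b2@3:R b1@4:L]
Beat 3 (R): throw ball2 h=2 -> lands@5:R; in-air after throw: [b1@4:L b2@5:R]
Ball 2: thrown@1 h=1 -> first land @2; rethrown@2 h=1 -> second land @3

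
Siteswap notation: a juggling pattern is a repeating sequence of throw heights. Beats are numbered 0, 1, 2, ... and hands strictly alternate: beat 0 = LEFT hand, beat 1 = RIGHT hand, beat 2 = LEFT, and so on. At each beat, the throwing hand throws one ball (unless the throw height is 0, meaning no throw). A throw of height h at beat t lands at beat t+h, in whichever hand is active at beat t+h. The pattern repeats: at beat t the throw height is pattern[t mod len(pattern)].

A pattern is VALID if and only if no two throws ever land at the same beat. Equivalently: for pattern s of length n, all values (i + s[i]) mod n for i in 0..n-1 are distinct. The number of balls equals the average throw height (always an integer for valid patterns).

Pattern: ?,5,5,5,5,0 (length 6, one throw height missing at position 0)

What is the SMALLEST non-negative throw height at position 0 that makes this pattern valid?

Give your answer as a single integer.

Answer: 4

Derivation:
i=0: s[i]=? (unknown)
i=1: (1 + 5) mod 6 = 0
i=2: (2 + 5) mod 6 = 1
i=3: (3 + 5) mod 6 = 2
i=4: (4 + 5) mod 6 = 3
i=5: (5 + 0) mod 6 = 5
Known residues: [0, 1, 2, 3, 5]; need a permutation of 0..5, so missing residue r = 4
Need (0 + s) mod 6 = 4; smallest s = (4 - 0) mod 6 = 4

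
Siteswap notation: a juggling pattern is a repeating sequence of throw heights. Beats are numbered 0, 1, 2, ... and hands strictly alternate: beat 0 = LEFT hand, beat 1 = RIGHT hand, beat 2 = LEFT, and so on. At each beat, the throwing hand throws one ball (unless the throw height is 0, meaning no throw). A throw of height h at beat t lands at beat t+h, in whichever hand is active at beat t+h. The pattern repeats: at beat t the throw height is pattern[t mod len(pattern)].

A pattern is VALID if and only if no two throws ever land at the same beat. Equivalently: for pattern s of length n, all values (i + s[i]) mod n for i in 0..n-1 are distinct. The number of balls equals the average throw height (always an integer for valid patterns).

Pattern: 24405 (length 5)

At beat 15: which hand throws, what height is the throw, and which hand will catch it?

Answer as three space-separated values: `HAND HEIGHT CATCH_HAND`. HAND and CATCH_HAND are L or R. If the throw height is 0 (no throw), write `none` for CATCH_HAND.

Answer: R 2 R

Derivation:
Beat 15: 15 mod 2 = 1, so hand = R
Throw height = pattern[15 mod 5] = pattern[0] = 2
Lands at beat 15+2=17, 17 mod 2 = 1, so catch hand = R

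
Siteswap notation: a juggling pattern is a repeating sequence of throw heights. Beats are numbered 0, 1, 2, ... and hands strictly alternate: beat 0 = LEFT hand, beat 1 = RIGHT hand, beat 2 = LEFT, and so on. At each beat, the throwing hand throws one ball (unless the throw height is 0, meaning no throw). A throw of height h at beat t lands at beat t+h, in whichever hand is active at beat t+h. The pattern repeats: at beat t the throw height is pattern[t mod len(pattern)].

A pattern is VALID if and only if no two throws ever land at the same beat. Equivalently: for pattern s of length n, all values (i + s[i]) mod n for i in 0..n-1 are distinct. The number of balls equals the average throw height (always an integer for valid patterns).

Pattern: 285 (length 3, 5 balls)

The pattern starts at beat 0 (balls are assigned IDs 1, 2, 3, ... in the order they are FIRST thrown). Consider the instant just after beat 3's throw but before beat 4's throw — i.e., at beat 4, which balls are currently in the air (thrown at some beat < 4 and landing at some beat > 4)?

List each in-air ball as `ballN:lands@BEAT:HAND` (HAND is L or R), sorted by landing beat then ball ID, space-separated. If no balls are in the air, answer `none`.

Beat 0 (L): throw ball1 h=2 -> lands@2:L; in-air after throw: [b1@2:L]
Beat 1 (R): throw ball2 h=8 -> lands@9:R; in-air after throw: [b1@2:L b2@9:R]
Beat 2 (L): throw ball1 h=5 -> lands@7:R; in-air after throw: [b1@7:R b2@9:R]
Beat 3 (R): throw ball3 h=2 -> lands@5:R; in-air after throw: [b3@5:R b1@7:R b2@9:R]
Beat 4 (L): throw ball4 h=8 -> lands@12:L; in-air after throw: [b3@5:R b1@7:R b2@9:R b4@12:L]

Answer: ball3:lands@5:R ball1:lands@7:R ball2:lands@9:R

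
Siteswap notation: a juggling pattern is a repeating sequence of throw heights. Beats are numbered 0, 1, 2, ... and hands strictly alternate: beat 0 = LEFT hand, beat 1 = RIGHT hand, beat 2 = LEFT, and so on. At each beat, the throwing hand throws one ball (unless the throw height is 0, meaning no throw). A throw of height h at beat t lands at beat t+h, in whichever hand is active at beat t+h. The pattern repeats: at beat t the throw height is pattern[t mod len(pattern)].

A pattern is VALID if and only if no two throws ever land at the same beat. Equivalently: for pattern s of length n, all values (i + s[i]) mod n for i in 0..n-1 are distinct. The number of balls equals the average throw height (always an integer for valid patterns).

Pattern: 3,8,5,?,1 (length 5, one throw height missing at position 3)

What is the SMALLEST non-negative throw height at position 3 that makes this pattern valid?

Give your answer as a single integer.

i=0: (0 + 3) mod 5 = 3
i=1: (1 + 8) mod 5 = 4
i=2: (2 + 5) mod 5 = 2
i=3: s[i]=? (unknown)
i=4: (4 + 1) mod 5 = 0
Known residues: [0, 2, 3, 4]; need a permutation of 0..4, so missing residue r = 1
Need (3 + s) mod 5 = 1; smallest s = (1 - 3) mod 5 = 3

Answer: 3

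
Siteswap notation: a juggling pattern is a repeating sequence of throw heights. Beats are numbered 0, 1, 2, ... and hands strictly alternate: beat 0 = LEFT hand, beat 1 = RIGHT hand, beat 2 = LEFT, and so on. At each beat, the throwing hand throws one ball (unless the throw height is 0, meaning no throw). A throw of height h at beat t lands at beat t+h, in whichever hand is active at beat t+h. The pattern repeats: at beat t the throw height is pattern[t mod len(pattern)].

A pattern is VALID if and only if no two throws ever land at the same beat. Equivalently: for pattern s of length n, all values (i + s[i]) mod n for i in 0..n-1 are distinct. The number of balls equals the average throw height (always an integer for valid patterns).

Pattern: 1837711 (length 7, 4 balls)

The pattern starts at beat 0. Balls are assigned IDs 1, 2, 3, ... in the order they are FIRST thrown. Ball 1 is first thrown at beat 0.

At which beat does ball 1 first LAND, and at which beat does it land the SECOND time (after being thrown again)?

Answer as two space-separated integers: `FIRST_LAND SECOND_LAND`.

Beat 0 (L): throw ball1 h=1 -> lands@1:R; in-air after throw: [b1@1:R]
Beat 1 (R): throw ball1 h=8 -> lands@9:R; in-air after throw: [b1@9:R]
Beat 2 (L): throw ball2 h=3 -> lands@5:R; in-air after throw: [b2@5:R b1@9:R]
Beat 3 (R): throw ball3 h=7 -> lands@10:L; in-air after throw: [b2@5:R b1@9:R b3@10:L]
Beat 4 (L): throw ball4 h=7 -> lands@11:R; in-air after throw: [b2@5:R b1@9:R b3@10:L b4@11:R]
Beat 5 (R): throw ball2 h=1 -> lands@6:L; in-air after throw: [b2@6:L b1@9:R b3@10:L b4@11:R]
Beat 6 (L): throw ball2 h=1 -> lands@7:R; in-air after throw: [b2@7:R b1@9:R b3@10:L b4@11:R]
Beat 7 (R): throw ball2 h=1 -> lands@8:L; in-air after throw: [b2@8:L b1@9:R b3@10:L b4@11:R]
Beat 8 (L): throw ball2 h=8 -> lands@16:L; in-air after throw: [b1@9:R b3@10:L b4@11:R b2@16:L]
Beat 9 (R): throw ball1 h=3 -> lands@12:L; in-air after throw: [b3@10:L b4@11:R b1@12:L b2@16:L]
Ball 1: thrown@0 h=1 -> first land @1; rethrown@1 h=8 -> second land @9

Answer: 1 9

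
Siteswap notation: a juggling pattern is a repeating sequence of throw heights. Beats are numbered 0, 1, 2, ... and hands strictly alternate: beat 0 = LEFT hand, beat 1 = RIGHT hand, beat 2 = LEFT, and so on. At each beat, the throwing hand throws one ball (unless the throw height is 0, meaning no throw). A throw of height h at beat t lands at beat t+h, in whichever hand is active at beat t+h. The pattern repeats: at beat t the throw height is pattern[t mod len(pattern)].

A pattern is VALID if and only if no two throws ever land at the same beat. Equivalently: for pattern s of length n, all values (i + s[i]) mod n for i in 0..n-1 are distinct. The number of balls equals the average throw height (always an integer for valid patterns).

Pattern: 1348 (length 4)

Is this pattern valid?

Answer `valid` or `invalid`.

i=0: (i + s[i]) mod n = (0 + 1) mod 4 = 1
i=1: (i + s[i]) mod n = (1 + 3) mod 4 = 0
i=2: (i + s[i]) mod n = (2 + 4) mod 4 = 2
i=3: (i + s[i]) mod n = (3 + 8) mod 4 = 3
Residues: [1, 0, 2, 3], distinct: True

Answer: valid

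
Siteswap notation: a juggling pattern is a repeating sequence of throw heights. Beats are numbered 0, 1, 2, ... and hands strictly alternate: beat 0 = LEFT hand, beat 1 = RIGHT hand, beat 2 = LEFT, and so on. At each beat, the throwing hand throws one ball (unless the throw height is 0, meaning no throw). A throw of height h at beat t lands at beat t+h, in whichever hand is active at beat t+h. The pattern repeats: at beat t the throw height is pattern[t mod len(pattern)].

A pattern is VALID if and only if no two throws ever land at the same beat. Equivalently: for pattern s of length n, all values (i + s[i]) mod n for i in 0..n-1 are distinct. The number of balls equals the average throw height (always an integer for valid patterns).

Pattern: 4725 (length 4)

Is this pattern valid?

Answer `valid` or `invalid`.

Answer: invalid

Derivation:
i=0: (i + s[i]) mod n = (0 + 4) mod 4 = 0
i=1: (i + s[i]) mod n = (1 + 7) mod 4 = 0
i=2: (i + s[i]) mod n = (2 + 2) mod 4 = 0
i=3: (i + s[i]) mod n = (3 + 5) mod 4 = 0
Residues: [0, 0, 0, 0], distinct: False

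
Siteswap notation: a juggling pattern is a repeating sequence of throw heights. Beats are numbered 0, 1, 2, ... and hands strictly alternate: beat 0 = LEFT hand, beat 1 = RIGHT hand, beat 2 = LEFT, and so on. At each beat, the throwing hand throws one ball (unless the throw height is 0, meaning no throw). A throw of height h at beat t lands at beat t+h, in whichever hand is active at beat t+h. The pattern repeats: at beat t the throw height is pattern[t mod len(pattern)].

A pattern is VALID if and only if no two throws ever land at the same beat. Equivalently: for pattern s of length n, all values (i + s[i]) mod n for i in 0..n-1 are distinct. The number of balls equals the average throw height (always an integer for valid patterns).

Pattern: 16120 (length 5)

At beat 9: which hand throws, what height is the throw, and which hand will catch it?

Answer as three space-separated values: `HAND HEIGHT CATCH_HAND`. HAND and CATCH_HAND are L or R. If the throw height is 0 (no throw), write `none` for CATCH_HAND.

Beat 9: 9 mod 2 = 1, so hand = R
Throw height = pattern[9 mod 5] = pattern[4] = 0

Answer: R 0 none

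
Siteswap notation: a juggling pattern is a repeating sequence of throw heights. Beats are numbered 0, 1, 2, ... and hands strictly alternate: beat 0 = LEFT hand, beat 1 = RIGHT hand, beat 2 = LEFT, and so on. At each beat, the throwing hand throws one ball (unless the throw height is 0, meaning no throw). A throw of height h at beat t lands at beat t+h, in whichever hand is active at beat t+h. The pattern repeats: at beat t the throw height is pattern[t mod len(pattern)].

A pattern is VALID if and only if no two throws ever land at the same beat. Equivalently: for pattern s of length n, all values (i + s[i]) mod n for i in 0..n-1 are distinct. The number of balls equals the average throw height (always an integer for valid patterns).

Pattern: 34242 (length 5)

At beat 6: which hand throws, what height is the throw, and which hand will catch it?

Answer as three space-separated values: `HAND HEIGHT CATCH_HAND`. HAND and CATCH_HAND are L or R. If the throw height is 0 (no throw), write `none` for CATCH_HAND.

Answer: L 4 L

Derivation:
Beat 6: 6 mod 2 = 0, so hand = L
Throw height = pattern[6 mod 5] = pattern[1] = 4
Lands at beat 6+4=10, 10 mod 2 = 0, so catch hand = L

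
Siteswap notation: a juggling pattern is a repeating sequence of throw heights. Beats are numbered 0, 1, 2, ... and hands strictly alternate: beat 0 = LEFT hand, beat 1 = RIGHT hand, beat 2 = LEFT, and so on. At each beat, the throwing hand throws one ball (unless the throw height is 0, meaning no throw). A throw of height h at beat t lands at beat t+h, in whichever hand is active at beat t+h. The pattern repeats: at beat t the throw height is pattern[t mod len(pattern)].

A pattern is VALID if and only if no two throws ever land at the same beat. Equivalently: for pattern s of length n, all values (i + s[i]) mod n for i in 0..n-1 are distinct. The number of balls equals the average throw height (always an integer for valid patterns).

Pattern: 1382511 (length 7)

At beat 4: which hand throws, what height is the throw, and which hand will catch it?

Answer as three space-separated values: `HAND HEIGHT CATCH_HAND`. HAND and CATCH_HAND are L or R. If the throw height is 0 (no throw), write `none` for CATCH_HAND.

Beat 4: 4 mod 2 = 0, so hand = L
Throw height = pattern[4 mod 7] = pattern[4] = 5
Lands at beat 4+5=9, 9 mod 2 = 1, so catch hand = R

Answer: L 5 R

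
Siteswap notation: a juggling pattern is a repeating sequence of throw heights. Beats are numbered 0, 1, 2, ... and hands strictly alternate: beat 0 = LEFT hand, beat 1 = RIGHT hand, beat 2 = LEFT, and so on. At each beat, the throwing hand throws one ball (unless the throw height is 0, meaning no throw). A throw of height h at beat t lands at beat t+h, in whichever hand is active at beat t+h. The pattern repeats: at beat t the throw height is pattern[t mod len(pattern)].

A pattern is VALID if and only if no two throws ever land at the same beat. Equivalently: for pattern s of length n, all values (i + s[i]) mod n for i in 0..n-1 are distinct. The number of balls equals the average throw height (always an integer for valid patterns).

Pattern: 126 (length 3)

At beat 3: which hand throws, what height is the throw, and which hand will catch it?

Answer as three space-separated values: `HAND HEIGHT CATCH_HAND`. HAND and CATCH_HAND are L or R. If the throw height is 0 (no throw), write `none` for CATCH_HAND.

Beat 3: 3 mod 2 = 1, so hand = R
Throw height = pattern[3 mod 3] = pattern[0] = 1
Lands at beat 3+1=4, 4 mod 2 = 0, so catch hand = L

Answer: R 1 L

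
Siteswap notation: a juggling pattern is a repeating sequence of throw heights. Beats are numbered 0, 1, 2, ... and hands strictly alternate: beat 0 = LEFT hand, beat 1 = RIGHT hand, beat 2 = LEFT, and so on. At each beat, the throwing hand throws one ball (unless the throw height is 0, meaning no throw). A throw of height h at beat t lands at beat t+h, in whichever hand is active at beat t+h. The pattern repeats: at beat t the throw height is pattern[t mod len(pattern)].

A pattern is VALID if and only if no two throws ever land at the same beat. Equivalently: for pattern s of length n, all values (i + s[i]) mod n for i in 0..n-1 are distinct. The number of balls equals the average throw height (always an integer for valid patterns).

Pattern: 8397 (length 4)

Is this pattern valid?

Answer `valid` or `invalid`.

Answer: invalid

Derivation:
i=0: (i + s[i]) mod n = (0 + 8) mod 4 = 0
i=1: (i + s[i]) mod n = (1 + 3) mod 4 = 0
i=2: (i + s[i]) mod n = (2 + 9) mod 4 = 3
i=3: (i + s[i]) mod n = (3 + 7) mod 4 = 2
Residues: [0, 0, 3, 2], distinct: False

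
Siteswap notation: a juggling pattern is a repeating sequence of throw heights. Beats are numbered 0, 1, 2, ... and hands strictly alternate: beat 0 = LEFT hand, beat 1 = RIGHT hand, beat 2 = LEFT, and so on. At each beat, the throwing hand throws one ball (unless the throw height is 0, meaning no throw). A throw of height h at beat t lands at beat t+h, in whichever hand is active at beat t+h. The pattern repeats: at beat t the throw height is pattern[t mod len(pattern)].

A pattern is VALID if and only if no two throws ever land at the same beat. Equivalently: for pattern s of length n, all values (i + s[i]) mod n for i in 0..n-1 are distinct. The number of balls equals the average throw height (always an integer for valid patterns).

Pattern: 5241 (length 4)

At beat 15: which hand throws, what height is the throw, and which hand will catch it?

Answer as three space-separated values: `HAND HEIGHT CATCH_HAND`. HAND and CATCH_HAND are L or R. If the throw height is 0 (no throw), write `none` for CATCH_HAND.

Answer: R 1 L

Derivation:
Beat 15: 15 mod 2 = 1, so hand = R
Throw height = pattern[15 mod 4] = pattern[3] = 1
Lands at beat 15+1=16, 16 mod 2 = 0, so catch hand = L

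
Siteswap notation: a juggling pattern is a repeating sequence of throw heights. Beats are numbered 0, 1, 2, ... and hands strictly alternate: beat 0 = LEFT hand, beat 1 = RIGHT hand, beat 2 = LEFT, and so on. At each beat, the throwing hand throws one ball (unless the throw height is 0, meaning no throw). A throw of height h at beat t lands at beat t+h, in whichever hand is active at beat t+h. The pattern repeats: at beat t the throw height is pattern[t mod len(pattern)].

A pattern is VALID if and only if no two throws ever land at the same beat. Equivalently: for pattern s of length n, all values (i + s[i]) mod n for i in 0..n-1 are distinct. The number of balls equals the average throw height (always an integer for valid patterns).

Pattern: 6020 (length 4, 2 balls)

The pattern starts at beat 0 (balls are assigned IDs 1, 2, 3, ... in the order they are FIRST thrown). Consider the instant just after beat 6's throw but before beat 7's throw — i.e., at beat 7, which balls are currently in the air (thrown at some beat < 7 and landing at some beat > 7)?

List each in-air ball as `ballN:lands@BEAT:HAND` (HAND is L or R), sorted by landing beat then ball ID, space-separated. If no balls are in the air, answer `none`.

Answer: ball1:lands@8:L ball2:lands@10:L

Derivation:
Beat 0 (L): throw ball1 h=6 -> lands@6:L; in-air after throw: [b1@6:L]
Beat 2 (L): throw ball2 h=2 -> lands@4:L; in-air after throw: [b2@4:L b1@6:L]
Beat 4 (L): throw ball2 h=6 -> lands@10:L; in-air after throw: [b1@6:L b2@10:L]
Beat 6 (L): throw ball1 h=2 -> lands@8:L; in-air after throw: [b1@8:L b2@10:L]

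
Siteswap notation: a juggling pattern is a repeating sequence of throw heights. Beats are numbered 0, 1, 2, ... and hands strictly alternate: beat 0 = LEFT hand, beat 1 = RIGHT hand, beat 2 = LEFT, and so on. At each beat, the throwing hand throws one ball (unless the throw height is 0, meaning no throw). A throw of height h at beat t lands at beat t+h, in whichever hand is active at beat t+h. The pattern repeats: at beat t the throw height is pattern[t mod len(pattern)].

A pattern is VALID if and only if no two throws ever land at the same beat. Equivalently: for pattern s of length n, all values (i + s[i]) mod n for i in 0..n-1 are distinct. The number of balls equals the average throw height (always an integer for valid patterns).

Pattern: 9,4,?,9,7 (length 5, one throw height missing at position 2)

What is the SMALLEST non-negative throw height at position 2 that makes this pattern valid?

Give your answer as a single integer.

i=0: (0 + 9) mod 5 = 4
i=1: (1 + 4) mod 5 = 0
i=2: s[i]=? (unknown)
i=3: (3 + 9) mod 5 = 2
i=4: (4 + 7) mod 5 = 1
Known residues: [0, 1, 2, 4]; need a permutation of 0..4, so missing residue r = 3
Need (2 + s) mod 5 = 3; smallest s = (3 - 2) mod 5 = 1

Answer: 1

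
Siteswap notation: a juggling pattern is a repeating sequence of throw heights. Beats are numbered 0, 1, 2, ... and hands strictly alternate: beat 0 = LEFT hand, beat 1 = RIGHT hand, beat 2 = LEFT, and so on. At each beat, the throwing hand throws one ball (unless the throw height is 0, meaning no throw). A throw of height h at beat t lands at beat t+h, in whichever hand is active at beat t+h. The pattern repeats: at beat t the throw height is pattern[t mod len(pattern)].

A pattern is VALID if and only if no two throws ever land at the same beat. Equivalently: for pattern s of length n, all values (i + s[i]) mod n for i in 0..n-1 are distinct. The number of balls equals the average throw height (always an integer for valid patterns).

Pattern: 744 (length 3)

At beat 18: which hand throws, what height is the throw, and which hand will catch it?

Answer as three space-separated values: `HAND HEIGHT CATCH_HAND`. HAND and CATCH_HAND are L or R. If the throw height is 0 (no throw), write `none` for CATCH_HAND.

Beat 18: 18 mod 2 = 0, so hand = L
Throw height = pattern[18 mod 3] = pattern[0] = 7
Lands at beat 18+7=25, 25 mod 2 = 1, so catch hand = R

Answer: L 7 R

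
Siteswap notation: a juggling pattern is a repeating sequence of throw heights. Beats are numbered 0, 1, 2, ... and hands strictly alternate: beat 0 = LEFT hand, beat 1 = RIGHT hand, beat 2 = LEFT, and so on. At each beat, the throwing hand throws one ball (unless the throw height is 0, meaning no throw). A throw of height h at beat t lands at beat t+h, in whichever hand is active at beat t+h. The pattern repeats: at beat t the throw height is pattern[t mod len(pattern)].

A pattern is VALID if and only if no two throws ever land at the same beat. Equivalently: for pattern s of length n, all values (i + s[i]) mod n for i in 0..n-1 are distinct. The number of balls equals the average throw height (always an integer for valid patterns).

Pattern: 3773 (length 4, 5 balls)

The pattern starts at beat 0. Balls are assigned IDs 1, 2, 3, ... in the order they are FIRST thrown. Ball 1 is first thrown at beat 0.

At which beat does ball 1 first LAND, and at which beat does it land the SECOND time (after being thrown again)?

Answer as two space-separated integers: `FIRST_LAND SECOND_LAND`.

Beat 0 (L): throw ball1 h=3 -> lands@3:R; in-air after throw: [b1@3:R]
Beat 1 (R): throw ball2 h=7 -> lands@8:L; in-air after throw: [b1@3:R b2@8:L]
Beat 2 (L): throw ball3 h=7 -> lands@9:R; in-air after throw: [b1@3:R b2@8:L b3@9:R]
Beat 3 (R): throw ball1 h=3 -> lands@6:L; in-air after throw: [b1@6:L b2@8:L b3@9:R]
Beat 4 (L): throw ball4 h=3 -> lands@7:R; in-air after throw: [b1@6:L b4@7:R b2@8:L b3@9:R]
Beat 5 (R): throw ball5 h=7 -> lands@12:L; in-air after throw: [b1@6:L b4@7:R b2@8:L b3@9:R b5@12:L]
Beat 6 (L): throw ball1 h=7 -> lands@13:R; in-air after throw: [b4@7:R b2@8:L b3@9:R b5@12:L b1@13:R]
Ball 1: thrown@0 h=3 -> first land @3; rethrown@3 h=3 -> second land @6

Answer: 3 6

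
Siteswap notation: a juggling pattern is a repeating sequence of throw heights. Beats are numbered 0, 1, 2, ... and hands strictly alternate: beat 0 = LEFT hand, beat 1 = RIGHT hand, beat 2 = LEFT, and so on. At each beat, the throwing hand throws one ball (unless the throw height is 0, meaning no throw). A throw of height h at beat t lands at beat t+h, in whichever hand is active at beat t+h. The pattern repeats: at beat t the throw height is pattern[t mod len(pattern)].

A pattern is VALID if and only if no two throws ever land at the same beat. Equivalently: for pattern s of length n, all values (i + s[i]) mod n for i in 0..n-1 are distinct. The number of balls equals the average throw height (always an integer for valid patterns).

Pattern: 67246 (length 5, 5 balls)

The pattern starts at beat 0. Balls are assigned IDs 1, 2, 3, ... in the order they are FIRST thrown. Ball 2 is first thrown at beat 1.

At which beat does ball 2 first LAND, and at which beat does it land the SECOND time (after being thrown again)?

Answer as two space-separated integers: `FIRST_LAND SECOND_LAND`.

Answer: 8 12

Derivation:
Beat 0 (L): throw ball1 h=6 -> lands@6:L; in-air after throw: [b1@6:L]
Beat 1 (R): throw ball2 h=7 -> lands@8:L; in-air after throw: [b1@6:L b2@8:L]
Beat 2 (L): throw ball3 h=2 -> lands@4:L; in-air after throw: [b3@4:L b1@6:L b2@8:L]
Beat 3 (R): throw ball4 h=4 -> lands@7:R; in-air after throw: [b3@4:L b1@6:L b4@7:R b2@8:L]
Beat 4 (L): throw ball3 h=6 -> lands@10:L; in-air after throw: [b1@6:L b4@7:R b2@8:L b3@10:L]
Beat 5 (R): throw ball5 h=6 -> lands@11:R; in-air after throw: [b1@6:L b4@7:R b2@8:L b3@10:L b5@11:R]
Beat 6 (L): throw ball1 h=7 -> lands@13:R; in-air after throw: [b4@7:R b2@8:L b3@10:L b5@11:R b1@13:R]
Beat 7 (R): throw ball4 h=2 -> lands@9:R; in-air after throw: [b2@8:L b4@9:R b3@10:L b5@11:R b1@13:R]
Beat 8 (L): throw ball2 h=4 -> lands@12:L; in-air after throw: [b4@9:R b3@10:L b5@11:R b2@12:L b1@13:R]
Beat 9 (R): throw ball4 h=6 -> lands@15:R; in-air after throw: [b3@10:L b5@11:R b2@12:L b1@13:R b4@15:R]
Beat 10 (L): throw ball3 h=6 -> lands@16:L; in-air after throw: [b5@11:R b2@12:L b1@13:R b4@15:R b3@16:L]
Beat 11 (R): throw ball5 h=7 -> lands@18:L; in-air after throw: [b2@12:L b1@13:R b4@15:R b3@16:L b5@18:L]
Beat 12 (L): throw ball2 h=2 -> lands@14:L; in-air after throw: [b1@13:R b2@14:L b4@15:R b3@16:L b5@18:L]
Ball 2: thrown@1 h=7 -> first land @8; rethrown@8 h=4 -> second land @12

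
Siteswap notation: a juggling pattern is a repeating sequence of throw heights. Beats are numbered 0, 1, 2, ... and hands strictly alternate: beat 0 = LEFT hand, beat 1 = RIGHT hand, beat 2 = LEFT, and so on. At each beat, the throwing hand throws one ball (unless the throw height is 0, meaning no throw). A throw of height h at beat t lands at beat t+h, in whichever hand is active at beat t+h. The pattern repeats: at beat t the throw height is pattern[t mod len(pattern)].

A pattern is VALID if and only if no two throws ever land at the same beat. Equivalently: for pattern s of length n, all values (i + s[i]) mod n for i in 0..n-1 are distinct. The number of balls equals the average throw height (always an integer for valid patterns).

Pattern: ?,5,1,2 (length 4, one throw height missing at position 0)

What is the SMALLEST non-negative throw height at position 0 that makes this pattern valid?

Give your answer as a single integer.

i=0: s[i]=? (unknown)
i=1: (1 + 5) mod 4 = 2
i=2: (2 + 1) mod 4 = 3
i=3: (3 + 2) mod 4 = 1
Known residues: [1, 2, 3]; need a permutation of 0..3, so missing residue r = 0
Need (0 + s) mod 4 = 0; smallest s = (0 - 0) mod 4 = 0

Answer: 0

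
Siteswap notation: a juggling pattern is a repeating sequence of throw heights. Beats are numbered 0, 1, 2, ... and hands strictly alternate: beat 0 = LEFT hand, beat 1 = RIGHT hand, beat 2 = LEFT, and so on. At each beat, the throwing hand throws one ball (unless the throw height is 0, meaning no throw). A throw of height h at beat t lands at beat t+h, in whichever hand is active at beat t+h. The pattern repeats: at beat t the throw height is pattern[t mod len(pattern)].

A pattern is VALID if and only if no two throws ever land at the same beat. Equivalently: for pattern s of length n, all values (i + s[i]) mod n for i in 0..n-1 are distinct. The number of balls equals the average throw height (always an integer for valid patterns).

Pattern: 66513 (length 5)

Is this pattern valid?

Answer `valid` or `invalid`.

Answer: invalid

Derivation:
i=0: (i + s[i]) mod n = (0 + 6) mod 5 = 1
i=1: (i + s[i]) mod n = (1 + 6) mod 5 = 2
i=2: (i + s[i]) mod n = (2 + 5) mod 5 = 2
i=3: (i + s[i]) mod n = (3 + 1) mod 5 = 4
i=4: (i + s[i]) mod n = (4 + 3) mod 5 = 2
Residues: [1, 2, 2, 4, 2], distinct: False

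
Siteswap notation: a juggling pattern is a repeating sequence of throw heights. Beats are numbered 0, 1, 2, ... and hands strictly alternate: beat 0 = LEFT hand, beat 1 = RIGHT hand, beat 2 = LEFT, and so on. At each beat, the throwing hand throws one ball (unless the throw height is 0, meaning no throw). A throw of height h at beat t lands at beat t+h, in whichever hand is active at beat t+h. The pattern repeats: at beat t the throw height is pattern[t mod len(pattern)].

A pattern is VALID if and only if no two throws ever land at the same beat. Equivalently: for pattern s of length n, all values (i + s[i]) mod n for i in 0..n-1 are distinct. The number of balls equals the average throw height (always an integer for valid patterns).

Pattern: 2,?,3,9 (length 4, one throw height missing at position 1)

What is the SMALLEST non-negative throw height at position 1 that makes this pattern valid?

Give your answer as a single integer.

i=0: (0 + 2) mod 4 = 2
i=1: s[i]=? (unknown)
i=2: (2 + 3) mod 4 = 1
i=3: (3 + 9) mod 4 = 0
Known residues: [0, 1, 2]; need a permutation of 0..3, so missing residue r = 3
Need (1 + s) mod 4 = 3; smallest s = (3 - 1) mod 4 = 2

Answer: 2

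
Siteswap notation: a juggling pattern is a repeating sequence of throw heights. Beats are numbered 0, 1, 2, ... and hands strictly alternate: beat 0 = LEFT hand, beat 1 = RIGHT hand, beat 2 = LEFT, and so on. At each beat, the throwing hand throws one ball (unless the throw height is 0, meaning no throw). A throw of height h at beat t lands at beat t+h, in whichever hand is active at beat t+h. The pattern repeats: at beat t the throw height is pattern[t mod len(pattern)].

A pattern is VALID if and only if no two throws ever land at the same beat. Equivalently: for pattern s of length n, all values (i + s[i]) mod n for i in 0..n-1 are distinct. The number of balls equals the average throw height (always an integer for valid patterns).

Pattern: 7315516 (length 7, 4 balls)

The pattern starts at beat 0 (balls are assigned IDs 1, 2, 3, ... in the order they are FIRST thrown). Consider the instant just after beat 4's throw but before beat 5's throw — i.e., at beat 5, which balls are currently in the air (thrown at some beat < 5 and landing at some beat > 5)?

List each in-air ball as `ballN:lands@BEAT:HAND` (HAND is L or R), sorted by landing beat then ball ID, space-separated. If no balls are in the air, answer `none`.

Beat 0 (L): throw ball1 h=7 -> lands@7:R; in-air after throw: [b1@7:R]
Beat 1 (R): throw ball2 h=3 -> lands@4:L; in-air after throw: [b2@4:L b1@7:R]
Beat 2 (L): throw ball3 h=1 -> lands@3:R; in-air after throw: [b3@3:R b2@4:L b1@7:R]
Beat 3 (R): throw ball3 h=5 -> lands@8:L; in-air after throw: [b2@4:L b1@7:R b3@8:L]
Beat 4 (L): throw ball2 h=5 -> lands@9:R; in-air after throw: [b1@7:R b3@8:L b2@9:R]
Beat 5 (R): throw ball4 h=1 -> lands@6:L; in-air after throw: [b4@6:L b1@7:R b3@8:L b2@9:R]

Answer: ball1:lands@7:R ball3:lands@8:L ball2:lands@9:R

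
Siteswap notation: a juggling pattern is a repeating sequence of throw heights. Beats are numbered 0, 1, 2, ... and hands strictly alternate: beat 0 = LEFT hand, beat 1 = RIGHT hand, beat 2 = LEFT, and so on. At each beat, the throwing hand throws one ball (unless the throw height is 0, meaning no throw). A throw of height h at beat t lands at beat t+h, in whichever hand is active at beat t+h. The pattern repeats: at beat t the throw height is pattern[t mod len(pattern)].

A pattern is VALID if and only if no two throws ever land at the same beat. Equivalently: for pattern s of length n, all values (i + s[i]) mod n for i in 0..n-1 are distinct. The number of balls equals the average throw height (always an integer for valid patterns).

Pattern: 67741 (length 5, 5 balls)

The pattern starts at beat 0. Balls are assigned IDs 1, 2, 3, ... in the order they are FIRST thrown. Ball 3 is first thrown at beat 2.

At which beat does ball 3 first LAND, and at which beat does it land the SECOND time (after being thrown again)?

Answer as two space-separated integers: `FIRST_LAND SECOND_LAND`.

Answer: 9 10

Derivation:
Beat 0 (L): throw ball1 h=6 -> lands@6:L; in-air after throw: [b1@6:L]
Beat 1 (R): throw ball2 h=7 -> lands@8:L; in-air after throw: [b1@6:L b2@8:L]
Beat 2 (L): throw ball3 h=7 -> lands@9:R; in-air after throw: [b1@6:L b2@8:L b3@9:R]
Beat 3 (R): throw ball4 h=4 -> lands@7:R; in-air after throw: [b1@6:L b4@7:R b2@8:L b3@9:R]
Beat 4 (L): throw ball5 h=1 -> lands@5:R; in-air after throw: [b5@5:R b1@6:L b4@7:R b2@8:L b3@9:R]
Beat 5 (R): throw ball5 h=6 -> lands@11:R; in-air after throw: [b1@6:L b4@7:R b2@8:L b3@9:R b5@11:R]
Beat 6 (L): throw ball1 h=7 -> lands@13:R; in-air after throw: [b4@7:R b2@8:L b3@9:R b5@11:R b1@13:R]
Beat 7 (R): throw ball4 h=7 -> lands@14:L; in-air after throw: [b2@8:L b3@9:R b5@11:R b1@13:R b4@14:L]
Beat 8 (L): throw ball2 h=4 -> lands@12:L; in-air after throw: [b3@9:R b5@11:R b2@12:L b1@13:R b4@14:L]
Beat 9 (R): throw ball3 h=1 -> lands@10:L; in-air after throw: [b3@10:L b5@11:R b2@12:L b1@13:R b4@14:L]
Beat 10 (L): throw ball3 h=6 -> lands@16:L; in-air after throw: [b5@11:R b2@12:L b1@13:R b4@14:L b3@16:L]
Ball 3: thrown@2 h=7 -> first land @9; rethrown@9 h=1 -> second land @10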